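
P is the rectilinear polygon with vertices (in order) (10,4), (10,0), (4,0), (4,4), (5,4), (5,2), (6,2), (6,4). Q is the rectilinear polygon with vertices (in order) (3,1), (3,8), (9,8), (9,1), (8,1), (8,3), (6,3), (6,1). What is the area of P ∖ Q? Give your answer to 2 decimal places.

13.00

|P| = 22, |P∩Q| = 9.
|P ∖ Q| = |P| − |P∩Q| = 22 − 9 = 13.00.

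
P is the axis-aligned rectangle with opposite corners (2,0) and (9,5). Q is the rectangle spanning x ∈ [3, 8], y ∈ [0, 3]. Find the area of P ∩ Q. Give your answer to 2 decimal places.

|P∩Q|: x∈[3,8], y∈[0,3] → 5·3 = 15.

15.00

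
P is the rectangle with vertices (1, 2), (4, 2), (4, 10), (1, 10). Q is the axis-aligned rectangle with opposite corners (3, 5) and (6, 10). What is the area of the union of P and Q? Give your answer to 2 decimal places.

By inclusion–exclusion:
Individual areas: |P| = 24, |Q| = 15.
|P∩Q|: x∈[3,4], y∈[5,10] → 1·5 = 5.
|P ∪ Q| = 39 − 5 = 34.00.

34.00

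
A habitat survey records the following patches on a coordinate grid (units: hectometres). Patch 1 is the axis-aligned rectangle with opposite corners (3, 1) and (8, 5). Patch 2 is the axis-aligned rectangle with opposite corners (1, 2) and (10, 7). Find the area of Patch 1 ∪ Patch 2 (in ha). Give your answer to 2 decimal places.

50.00

By inclusion–exclusion:
Individual areas: |Patch 1| = 20, |Patch 2| = 45.
|Patch 1∩Patch 2|: x∈[3,8], y∈[2,5] → 5·3 = 15.
|Patch 1 ∪ Patch 2| = 65 − 15 = 50.00.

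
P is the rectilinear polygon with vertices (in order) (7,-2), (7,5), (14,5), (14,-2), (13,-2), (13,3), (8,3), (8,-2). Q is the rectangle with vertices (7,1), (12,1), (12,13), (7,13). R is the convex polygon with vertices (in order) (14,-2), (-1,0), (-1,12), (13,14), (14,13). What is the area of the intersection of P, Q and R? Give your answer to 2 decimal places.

12.00

The intersection is the polygon with vertices (12,5), (12,3), (8,3), (8,1), (7,1), (7,5).
By the shoelace formula its area is 12.00.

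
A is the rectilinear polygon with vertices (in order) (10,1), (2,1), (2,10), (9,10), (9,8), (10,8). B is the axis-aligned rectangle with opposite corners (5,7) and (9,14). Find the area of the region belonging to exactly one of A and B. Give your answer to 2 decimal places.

|A| = 70, |B| = 28, |A∩B| = 12.
|A △ B| = |A| + |B| − 2·|A∩B| = 70 + 28 − 24 = 74.00.

74.00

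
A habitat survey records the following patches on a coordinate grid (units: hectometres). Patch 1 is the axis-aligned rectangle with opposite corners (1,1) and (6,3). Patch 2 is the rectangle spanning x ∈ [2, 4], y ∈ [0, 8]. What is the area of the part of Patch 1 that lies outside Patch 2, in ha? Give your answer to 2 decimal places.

6.00

|Patch 1∩Patch 2|: x∈[2,4], y∈[1,3] → 2·2 = 4.
|Patch 1| = 10.
|Patch 1 ∖ Patch 2| = |Patch 1| − |Patch 1∩Patch 2| = 10 − 4 = 6.00.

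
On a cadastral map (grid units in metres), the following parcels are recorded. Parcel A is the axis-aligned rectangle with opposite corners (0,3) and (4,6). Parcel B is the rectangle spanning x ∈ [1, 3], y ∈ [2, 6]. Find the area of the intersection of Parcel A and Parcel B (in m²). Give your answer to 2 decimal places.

6.00

|Parcel A∩Parcel B|: x∈[1,3], y∈[3,6] → 2·3 = 6.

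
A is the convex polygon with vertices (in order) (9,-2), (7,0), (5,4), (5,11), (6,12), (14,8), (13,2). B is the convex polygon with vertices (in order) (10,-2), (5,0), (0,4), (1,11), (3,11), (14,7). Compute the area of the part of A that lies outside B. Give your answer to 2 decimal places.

|A| = 84.5, |A∩B| = 66.582.
|A ∖ B| = |A| − |A∩B| = 84.5 − 66.582 = 17.92.

17.92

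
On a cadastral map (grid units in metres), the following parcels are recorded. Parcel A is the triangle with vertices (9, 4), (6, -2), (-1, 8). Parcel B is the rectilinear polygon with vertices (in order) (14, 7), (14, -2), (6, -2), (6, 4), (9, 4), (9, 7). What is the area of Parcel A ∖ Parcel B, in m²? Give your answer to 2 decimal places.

|Parcel A| = 36, |Parcel A∩Parcel B| = 9.
|Parcel A ∖ Parcel B| = |Parcel A| − |Parcel A∩Parcel B| = 36 − 9 = 27.00.

27.00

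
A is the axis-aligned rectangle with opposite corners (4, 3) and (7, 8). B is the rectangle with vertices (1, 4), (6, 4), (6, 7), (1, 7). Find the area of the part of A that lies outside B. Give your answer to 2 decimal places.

|A∩B|: x∈[4,6], y∈[4,7] → 2·3 = 6.
|A| = 15.
|A ∖ B| = |A| − |A∩B| = 15 − 6 = 9.00.

9.00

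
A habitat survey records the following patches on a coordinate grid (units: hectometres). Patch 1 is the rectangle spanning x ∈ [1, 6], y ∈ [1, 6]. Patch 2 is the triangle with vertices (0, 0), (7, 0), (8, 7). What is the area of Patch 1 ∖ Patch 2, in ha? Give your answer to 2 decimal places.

|Patch 1| = 25, |Patch 1∩Patch 2| = 10.3214.
|Patch 1 ∖ Patch 2| = |Patch 1| − |Patch 1∩Patch 2| = 25 − 10.3214 = 14.68.

14.68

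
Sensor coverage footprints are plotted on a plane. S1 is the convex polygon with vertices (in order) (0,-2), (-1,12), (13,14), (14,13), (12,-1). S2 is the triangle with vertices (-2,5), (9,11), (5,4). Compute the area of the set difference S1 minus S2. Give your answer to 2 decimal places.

170.75

|S1| = 196.5, |S1∩S2| = 25.747.
|S1 ∖ S2| = |S1| − |S1∩S2| = 196.5 − 25.747 = 170.75.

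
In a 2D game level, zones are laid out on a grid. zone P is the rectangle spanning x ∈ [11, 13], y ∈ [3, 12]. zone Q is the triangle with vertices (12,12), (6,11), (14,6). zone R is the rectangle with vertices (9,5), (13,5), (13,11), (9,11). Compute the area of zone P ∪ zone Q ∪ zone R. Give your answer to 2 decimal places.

36.08

By inclusion–exclusion:
Individual areas: |zone P| = 18, |zone Q| = 19, |zone R| = 24.
|zone P∩zone Q| = 7.9167.
|zone P∩zone R|: x∈[11,13], y∈[5,11] → 2·6 = 12.
|zone Q∩zone R| = 11.8333.
|zone P∩zone Q∩zone R| = 6.8333.
|zone P ∪ zone Q ∪ zone R| = 61 − 31.75 + 6.8333 = 36.08.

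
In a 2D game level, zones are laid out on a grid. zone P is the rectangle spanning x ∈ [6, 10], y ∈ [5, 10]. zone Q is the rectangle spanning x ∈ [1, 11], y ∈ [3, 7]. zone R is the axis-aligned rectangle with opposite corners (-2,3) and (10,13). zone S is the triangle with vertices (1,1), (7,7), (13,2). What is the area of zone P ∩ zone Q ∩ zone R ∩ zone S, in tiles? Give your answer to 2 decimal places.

The intersection is the polygon with vertices (6,6), (7,7), (9.4,5), (6,5).
By the shoelace formula its area is 3.90.

3.90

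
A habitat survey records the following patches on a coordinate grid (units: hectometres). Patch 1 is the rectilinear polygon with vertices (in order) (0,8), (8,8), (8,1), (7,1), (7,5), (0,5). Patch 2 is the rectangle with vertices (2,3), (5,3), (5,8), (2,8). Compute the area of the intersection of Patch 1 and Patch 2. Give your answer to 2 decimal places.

9.00

The intersection is the polygon with vertices (5,8), (5,5), (2,5), (2,8).
By the shoelace formula its area is 9.00.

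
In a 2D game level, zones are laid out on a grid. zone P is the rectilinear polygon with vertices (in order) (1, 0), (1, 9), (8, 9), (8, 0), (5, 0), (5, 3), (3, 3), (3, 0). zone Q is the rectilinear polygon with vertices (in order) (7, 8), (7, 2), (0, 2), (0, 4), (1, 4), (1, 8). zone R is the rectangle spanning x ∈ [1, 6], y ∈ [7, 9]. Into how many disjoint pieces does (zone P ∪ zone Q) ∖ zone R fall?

1

(zone P ∪ zone Q) ∖ zone R is a single connected region.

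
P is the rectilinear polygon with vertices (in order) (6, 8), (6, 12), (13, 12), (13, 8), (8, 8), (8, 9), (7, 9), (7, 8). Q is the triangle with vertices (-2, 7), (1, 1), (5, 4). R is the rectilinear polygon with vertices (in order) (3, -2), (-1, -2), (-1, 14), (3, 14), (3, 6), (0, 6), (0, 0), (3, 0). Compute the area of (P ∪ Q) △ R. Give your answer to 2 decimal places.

84.74

|P ∪ Q| = 43.5.
|(P ∪ Q) ∩ R| = 2.381.
|(P ∪ Q) △ R| = 43.5 + 46 − 4.7619 = 84.74.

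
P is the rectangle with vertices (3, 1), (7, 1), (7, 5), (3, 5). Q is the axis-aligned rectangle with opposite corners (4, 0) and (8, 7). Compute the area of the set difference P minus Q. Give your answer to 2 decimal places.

4.00

|P∩Q|: x∈[4,7], y∈[1,5] → 3·4 = 12.
|P| = 16.
|P ∖ Q| = |P| − |P∩Q| = 16 − 12 = 4.00.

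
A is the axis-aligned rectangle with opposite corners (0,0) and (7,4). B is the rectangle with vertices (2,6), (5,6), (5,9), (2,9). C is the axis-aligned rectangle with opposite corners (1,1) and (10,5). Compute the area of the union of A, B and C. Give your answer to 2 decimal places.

By inclusion–exclusion:
Individual areas: |A| = 28, |B| = 9, |C| = 36.
|A∩B| = 0 (no overlap).
|A∩C|: x∈[1,7], y∈[1,4] → 6·3 = 18.
|B∩C| = 0 (no overlap).
|A∩B∩C| = 0.
|A ∪ B ∪ C| = 73 − 18 + 0 = 55.00.

55.00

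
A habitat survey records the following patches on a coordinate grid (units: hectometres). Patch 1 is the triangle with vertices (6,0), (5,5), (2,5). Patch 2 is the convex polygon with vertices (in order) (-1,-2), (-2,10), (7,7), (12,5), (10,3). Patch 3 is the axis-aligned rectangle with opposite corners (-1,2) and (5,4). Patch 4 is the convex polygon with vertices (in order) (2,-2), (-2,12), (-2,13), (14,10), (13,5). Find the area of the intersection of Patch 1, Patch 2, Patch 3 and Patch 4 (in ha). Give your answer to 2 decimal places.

2.80

The intersection is the polygon with vertices (5,4), (5,2), (4.4,2), (2.8,4).
By the shoelace formula its area is 2.80.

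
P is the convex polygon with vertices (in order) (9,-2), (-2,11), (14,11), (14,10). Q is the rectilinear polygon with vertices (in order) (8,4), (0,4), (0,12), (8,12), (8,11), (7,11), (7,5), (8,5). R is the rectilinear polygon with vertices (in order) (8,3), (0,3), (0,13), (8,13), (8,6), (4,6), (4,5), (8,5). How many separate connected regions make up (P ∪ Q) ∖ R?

2

(P ∪ Q) ∖ R splits into 2 disjoint pieces (area 2.3636, area 57.5769).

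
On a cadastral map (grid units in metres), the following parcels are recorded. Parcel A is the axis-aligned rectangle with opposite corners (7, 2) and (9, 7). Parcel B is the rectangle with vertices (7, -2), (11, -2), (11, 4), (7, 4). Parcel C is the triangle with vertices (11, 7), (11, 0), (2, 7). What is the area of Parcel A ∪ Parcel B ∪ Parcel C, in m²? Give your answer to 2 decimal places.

By inclusion–exclusion:
Individual areas: |Parcel A| = 10, |Parcel B| = 24, |Parcel C| = 31.5.
|Parcel A∩Parcel B|: x∈[7,9], y∈[2,4] → 2·2 = 4.
|Parcel A∩Parcel C| = 9.2063.
|Parcel B∩Parcel C| = 9.7778.
|Parcel A∩Parcel B∩Parcel C| = 3.2063.
|Parcel A ∪ Parcel B ∪ Parcel C| = 65.5 − 22.9841 + 3.2063 = 45.72.

45.72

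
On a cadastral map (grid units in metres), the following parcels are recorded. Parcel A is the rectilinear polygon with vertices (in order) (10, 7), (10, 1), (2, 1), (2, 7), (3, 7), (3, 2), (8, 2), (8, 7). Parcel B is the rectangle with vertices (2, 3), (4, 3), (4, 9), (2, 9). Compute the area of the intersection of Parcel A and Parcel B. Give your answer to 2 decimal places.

4.00

The intersection is the polygon with vertices (2,7), (3,7), (3,3), (2,3).
By the shoelace formula its area is 4.00.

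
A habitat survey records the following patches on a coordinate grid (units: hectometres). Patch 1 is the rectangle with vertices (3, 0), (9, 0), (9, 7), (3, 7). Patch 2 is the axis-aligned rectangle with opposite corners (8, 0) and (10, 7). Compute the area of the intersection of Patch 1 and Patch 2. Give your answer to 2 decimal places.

7.00

|Patch 1∩Patch 2|: x∈[8,9], y∈[0,7] → 1·7 = 7.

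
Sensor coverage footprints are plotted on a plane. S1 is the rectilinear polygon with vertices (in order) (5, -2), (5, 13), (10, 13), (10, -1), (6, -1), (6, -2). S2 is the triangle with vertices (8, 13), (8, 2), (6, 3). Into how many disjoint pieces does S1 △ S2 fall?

1

S1 △ S2 is a single connected region.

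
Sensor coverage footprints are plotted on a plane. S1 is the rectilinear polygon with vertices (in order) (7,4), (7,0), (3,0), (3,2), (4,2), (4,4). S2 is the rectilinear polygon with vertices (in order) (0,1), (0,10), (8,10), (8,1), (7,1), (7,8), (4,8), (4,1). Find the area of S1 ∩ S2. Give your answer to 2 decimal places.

1.00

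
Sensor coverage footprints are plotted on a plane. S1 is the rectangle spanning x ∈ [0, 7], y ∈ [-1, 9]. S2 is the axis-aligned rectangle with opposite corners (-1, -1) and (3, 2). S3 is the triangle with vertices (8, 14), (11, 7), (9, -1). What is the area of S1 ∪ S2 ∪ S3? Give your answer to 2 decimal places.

92.00

By inclusion–exclusion:
Individual areas: |S1| = 70, |S2| = 12, |S3| = 19.
|S1∩S2|: x∈[0,3], y∈[-1,2] → 3·3 = 9.
|S1∩S3| = 0.
|S2∩S3| = 0.
|S1∩S2∩S3| = 0.
|S1 ∪ S2 ∪ S3| = 101 − 9 + 0 = 92.00.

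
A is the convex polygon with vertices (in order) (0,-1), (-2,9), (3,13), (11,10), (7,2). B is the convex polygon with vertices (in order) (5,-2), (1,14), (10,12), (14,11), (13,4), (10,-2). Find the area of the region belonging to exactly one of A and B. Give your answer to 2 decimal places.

120.31

|A| = 111.5, |B| = 138.5, |A∩B| = 64.8461.
|A △ B| = |A| + |B| − 2·|A∩B| = 111.5 + 138.5 − 129.6922 = 120.31.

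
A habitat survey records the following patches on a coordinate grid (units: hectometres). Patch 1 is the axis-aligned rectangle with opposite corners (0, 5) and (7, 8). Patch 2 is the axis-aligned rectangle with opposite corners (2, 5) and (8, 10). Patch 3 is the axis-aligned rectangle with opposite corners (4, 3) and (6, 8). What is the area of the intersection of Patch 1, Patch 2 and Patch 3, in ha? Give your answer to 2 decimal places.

6.00

The intersection is the polygon with vertices (4,5), (4,8), (6,8), (6,5).
By the shoelace formula its area is 6.00.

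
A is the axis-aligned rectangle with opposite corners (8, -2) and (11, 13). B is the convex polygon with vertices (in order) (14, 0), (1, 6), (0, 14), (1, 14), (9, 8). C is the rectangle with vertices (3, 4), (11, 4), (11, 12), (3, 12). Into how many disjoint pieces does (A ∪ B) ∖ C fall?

3

(A ∪ B) ∖ C splits into 3 disjoint pieces (area 24.7641, area 19.5897, area 3).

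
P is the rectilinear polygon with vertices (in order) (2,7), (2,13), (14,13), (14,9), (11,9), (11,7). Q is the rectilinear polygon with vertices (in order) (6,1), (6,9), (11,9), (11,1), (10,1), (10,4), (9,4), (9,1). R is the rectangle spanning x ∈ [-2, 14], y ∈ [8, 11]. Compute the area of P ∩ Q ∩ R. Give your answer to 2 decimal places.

The intersection is the polygon with vertices (6,9), (11,9), (11,8), (6,8).
By the shoelace formula its area is 5.00.

5.00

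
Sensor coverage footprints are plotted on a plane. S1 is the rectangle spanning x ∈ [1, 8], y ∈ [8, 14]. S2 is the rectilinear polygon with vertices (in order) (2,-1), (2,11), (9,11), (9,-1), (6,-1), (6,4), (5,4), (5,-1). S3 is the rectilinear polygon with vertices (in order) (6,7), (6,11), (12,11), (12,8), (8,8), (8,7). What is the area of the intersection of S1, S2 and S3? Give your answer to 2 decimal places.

The intersection is the polygon with vertices (6,8), (6,11), (8,11), (8,8).
By the shoelace formula its area is 6.00.

6.00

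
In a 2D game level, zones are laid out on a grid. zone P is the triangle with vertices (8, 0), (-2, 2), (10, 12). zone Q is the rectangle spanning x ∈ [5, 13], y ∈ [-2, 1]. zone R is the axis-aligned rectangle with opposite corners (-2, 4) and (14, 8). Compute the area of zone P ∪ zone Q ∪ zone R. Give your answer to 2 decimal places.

123.02

By inclusion–exclusion:
Individual areas: |zone P| = 62, |zone Q| = 24, |zone R| = 64.
|zone P∩zone Q| = 2.1833.
|zone P∩zone R| = 24.8.
|zone Q∩zone R| = 0 (no overlap).
|zone P∩zone Q∩zone R| = 0.
|zone P ∪ zone Q ∪ zone R| = 150 − 26.9833 + 0 = 123.02.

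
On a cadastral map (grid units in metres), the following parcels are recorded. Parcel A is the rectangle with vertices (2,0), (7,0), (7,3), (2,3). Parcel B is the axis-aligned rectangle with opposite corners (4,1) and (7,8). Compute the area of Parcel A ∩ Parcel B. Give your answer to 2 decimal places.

6.00

|Parcel A∩Parcel B|: x∈[4,7], y∈[1,3] → 3·2 = 6.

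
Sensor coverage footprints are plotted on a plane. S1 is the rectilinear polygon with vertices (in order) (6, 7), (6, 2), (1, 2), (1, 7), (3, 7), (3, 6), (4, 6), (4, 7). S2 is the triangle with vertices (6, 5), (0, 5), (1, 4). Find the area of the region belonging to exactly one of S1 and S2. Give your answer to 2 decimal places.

|S1| = 24, |S2| = 3, |S1∩S2| = 2.5.
|S1 △ S2| = |S1| + |S2| − 2·|S1∩S2| = 24 + 3 − 5 = 22.00.

22.00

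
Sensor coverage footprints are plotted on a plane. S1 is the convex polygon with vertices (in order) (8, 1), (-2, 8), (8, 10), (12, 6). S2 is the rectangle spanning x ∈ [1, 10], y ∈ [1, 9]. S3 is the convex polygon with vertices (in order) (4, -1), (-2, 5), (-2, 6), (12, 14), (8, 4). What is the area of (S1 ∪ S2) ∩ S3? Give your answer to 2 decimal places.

59.74

|S1 ∪ S2| = 83.55.
|(S1 ∪ S2) ∩ S3| = 59.74.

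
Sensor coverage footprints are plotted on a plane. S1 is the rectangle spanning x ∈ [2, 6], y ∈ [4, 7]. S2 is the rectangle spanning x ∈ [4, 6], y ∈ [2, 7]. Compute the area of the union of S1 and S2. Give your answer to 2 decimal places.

16.00

By inclusion–exclusion:
Individual areas: |S1| = 12, |S2| = 10.
|S1∩S2|: x∈[4,6], y∈[4,7] → 2·3 = 6.
|S1 ∪ S2| = 22 − 6 = 16.00.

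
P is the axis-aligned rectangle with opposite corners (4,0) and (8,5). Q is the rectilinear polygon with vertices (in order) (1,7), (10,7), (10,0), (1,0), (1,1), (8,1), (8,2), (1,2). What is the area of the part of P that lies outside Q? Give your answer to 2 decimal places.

|P| = 20, |P∩Q| = 16.
|P ∖ Q| = |P| − |P∩Q| = 20 − 16 = 4.00.

4.00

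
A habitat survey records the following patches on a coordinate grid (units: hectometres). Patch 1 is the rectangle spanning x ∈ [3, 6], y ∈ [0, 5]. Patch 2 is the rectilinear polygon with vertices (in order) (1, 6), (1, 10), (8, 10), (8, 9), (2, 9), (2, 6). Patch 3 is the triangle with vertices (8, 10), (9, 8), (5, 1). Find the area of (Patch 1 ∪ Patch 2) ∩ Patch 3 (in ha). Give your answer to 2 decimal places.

0.79

|Patch 1 ∪ Patch 2| = 25.
|(Patch 1 ∪ Patch 2) ∩ Patch 3| = 0.79.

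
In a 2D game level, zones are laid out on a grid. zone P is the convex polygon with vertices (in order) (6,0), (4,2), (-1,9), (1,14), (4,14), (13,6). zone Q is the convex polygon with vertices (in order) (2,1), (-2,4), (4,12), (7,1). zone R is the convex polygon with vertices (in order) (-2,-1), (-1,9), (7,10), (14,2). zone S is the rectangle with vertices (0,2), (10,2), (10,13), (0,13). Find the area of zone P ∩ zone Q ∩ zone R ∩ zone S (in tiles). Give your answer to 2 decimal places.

The intersection is the polygon with vertices (2.034,9.379), (4.626,9.703), (6.727,2), (4,2), (0.342,7.122).
By the shoelace formula its area is 28.85.

28.85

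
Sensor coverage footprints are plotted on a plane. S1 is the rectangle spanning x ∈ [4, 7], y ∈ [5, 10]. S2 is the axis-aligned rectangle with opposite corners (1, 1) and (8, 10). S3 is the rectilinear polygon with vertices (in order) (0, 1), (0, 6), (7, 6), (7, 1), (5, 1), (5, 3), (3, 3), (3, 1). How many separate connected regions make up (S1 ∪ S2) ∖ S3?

2

(S1 ∪ S2) ∖ S3 splits into 2 disjoint pieces (area 33, area 4).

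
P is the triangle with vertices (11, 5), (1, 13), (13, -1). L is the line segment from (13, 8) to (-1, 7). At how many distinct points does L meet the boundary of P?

2

The segment meets the boundary at (5.731,7.481), (7.721,7.623).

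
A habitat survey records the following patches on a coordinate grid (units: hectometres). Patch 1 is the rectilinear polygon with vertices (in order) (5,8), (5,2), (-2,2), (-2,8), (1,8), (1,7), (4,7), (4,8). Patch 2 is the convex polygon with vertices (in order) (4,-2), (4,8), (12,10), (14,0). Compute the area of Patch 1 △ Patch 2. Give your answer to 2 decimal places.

119.00

|Patch 1| = 39, |Patch 2| = 92, |Patch 1∩Patch 2| = 6.
|Patch 1 △ Patch 2| = |Patch 1| + |Patch 2| − 2·|Patch 1∩Patch 2| = 39 + 92 − 12 = 119.00.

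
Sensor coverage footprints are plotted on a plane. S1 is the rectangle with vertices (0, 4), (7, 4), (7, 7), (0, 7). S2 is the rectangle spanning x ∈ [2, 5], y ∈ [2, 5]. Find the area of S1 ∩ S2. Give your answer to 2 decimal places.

3.00

|S1∩S2|: x∈[2,5], y∈[4,5] → 3·1 = 3.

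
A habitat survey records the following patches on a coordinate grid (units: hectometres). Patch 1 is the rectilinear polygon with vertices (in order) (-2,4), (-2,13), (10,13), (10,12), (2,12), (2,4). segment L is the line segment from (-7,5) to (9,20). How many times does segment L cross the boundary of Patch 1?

2

The segment meets the boundary at (1.533,13), (-2,9.688).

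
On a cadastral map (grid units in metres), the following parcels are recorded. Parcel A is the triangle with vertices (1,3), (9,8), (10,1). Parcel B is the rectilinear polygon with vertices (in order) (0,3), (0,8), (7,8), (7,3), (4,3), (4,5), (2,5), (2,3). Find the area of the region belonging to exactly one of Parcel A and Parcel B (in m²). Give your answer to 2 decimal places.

|Parcel A| = 30.5, |Parcel B| = 31, |Parcel A∩Parcel B| = 8.75.
|Parcel A △ Parcel B| = |Parcel A| + |Parcel B| − 2·|Parcel A∩Parcel B| = 30.5 + 31 − 17.5 = 44.00.

44.00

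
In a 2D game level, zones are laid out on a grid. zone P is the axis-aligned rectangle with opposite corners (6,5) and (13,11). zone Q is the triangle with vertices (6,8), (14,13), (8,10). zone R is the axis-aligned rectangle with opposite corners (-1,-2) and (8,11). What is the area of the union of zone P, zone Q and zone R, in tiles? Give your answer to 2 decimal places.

147.80

By inclusion–exclusion:
Individual areas: |zone P| = 42, |zone Q| = 3, |zone R| = 117.
|zone P∩zone Q| = 2.2.
|zone P∩zone R|: x∈[6,8], y∈[5,11] → 2·6 = 12.
|zone Q∩zone R| = 0.75.
|zone P∩zone Q∩zone R| = 0.75.
|zone P ∪ zone Q ∪ zone R| = 162 − 14.95 + 0.75 = 147.80.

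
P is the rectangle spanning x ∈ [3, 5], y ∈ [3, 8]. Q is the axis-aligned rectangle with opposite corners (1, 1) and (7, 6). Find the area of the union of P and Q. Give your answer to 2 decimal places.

34.00

By inclusion–exclusion:
Individual areas: |P| = 10, |Q| = 30.
|P∩Q|: x∈[3,5], y∈[3,6] → 2·3 = 6.
|P ∪ Q| = 40 − 6 = 34.00.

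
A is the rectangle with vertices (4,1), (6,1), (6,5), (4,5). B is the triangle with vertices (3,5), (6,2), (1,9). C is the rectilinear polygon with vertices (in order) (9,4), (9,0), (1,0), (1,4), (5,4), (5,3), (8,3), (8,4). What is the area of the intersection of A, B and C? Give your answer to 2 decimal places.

0.51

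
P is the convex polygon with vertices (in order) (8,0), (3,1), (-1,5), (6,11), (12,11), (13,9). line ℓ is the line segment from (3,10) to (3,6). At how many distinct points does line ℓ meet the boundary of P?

1

The segment meets the boundary at (3,8.429).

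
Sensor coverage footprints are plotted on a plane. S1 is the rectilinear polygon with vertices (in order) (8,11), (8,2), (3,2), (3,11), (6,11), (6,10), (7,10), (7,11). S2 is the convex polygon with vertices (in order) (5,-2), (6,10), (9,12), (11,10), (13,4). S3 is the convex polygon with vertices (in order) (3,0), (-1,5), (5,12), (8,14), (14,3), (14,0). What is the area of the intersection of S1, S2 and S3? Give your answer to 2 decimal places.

19.58

The intersection is the polygon with vertices (5.333,2), (6,10), (7,10), (7,10.667), (7.5,11), (8,11), (8,2).
By the shoelace formula its area is 19.58.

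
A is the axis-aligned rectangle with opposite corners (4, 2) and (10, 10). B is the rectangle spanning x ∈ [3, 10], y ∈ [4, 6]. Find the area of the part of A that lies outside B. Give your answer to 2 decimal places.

|A∩B|: x∈[4,10], y∈[4,6] → 6·2 = 12.
|A| = 48.
|A ∖ B| = |A| − |A∩B| = 48 − 12 = 36.00.

36.00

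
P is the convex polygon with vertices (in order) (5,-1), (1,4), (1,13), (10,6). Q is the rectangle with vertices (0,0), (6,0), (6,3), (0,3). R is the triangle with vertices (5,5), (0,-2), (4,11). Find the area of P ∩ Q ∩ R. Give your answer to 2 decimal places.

The intersection is the polygon with vertices (3.571,3), (2.736,1.83), (1.8,3).
By the shoelace formula its area is 1.04.

1.04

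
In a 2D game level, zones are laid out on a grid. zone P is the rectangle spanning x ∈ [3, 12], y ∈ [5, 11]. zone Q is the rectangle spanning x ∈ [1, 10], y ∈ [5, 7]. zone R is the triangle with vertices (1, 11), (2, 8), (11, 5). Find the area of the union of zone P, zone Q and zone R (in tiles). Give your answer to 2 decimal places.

By inclusion–exclusion:
Individual areas: |zone P| = 54, |zone Q| = 18, |zone R| = 12.
|zone P∩zone Q|: x∈[3,10], y∈[5,7] → 7·2 = 14.
|zone P∩zone R| = 8.5333.
|zone Q∩zone R| = 2.5333.
|zone P∩zone Q∩zone R| = 2.5333.
|zone P ∪ zone Q ∪ zone R| = 84 − 25.0667 + 2.5333 = 61.47.

61.47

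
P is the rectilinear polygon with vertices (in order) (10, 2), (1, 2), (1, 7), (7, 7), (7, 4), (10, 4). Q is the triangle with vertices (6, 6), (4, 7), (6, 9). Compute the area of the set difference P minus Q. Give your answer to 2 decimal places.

35.00

|P| = 36, |P∩Q| = 1.
|P ∖ Q| = |P| − |P∩Q| = 36 − 1 = 35.00.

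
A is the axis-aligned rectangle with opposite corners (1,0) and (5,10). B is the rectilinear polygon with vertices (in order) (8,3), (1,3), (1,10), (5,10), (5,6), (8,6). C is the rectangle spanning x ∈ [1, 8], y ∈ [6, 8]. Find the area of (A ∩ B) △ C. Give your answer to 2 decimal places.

26.00

|A ∩ B| = 28.
|(A ∩ B) ∩ C| = 8.
|(A ∩ B) △ C| = 28 + 14 − 16 = 26.00.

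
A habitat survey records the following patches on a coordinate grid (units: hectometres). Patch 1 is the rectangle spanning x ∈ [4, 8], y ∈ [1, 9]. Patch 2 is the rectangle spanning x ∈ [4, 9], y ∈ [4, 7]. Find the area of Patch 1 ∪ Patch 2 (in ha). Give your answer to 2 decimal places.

By inclusion–exclusion:
Individual areas: |Patch 1| = 32, |Patch 2| = 15.
|Patch 1∩Patch 2|: x∈[4,8], y∈[4,7] → 4·3 = 12.
|Patch 1 ∪ Patch 2| = 47 − 12 = 35.00.

35.00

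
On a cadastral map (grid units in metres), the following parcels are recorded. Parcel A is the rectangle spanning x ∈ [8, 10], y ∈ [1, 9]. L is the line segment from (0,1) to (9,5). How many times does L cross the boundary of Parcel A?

The segment meets the boundary at (8,4.556).

1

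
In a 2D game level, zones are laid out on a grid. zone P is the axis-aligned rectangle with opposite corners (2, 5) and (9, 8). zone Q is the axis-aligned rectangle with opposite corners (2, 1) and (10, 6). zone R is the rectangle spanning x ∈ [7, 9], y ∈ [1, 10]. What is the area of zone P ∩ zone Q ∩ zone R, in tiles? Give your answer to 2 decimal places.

The intersection is the polygon with vertices (7,5), (7,6), (9,6), (9,5).
By the shoelace formula its area is 2.00.

2.00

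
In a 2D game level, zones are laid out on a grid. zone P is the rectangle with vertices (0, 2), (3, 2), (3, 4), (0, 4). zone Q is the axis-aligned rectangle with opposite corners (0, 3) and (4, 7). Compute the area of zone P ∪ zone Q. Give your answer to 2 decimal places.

By inclusion–exclusion:
Individual areas: |zone P| = 6, |zone Q| = 16.
|zone P∩zone Q|: x∈[0,3], y∈[3,4] → 3·1 = 3.
|zone P ∪ zone Q| = 22 − 3 = 19.00.

19.00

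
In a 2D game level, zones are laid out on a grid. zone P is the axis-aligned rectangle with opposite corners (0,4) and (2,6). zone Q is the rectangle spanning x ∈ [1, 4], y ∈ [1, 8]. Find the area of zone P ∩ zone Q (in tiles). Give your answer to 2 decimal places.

2.00

|zone P∩zone Q|: x∈[1,2], y∈[4,6] → 1·2 = 2.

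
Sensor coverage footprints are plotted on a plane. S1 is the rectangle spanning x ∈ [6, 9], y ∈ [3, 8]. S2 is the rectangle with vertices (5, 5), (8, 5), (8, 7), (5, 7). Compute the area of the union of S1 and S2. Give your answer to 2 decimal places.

17.00

By inclusion–exclusion:
Individual areas: |S1| = 15, |S2| = 6.
|S1∩S2|: x∈[6,8], y∈[5,7] → 2·2 = 4.
|S1 ∪ S2| = 21 − 4 = 17.00.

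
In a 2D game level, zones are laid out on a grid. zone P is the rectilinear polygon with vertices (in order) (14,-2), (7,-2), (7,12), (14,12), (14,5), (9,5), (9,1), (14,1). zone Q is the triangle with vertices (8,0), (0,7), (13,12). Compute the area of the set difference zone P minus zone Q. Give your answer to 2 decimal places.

44.77

|zone P| = 78, |zone P∩zone Q| = 33.2311.
|zone P ∖ zone Q| = |zone P| − |zone P∩zone Q| = 78 − 33.2311 = 44.77.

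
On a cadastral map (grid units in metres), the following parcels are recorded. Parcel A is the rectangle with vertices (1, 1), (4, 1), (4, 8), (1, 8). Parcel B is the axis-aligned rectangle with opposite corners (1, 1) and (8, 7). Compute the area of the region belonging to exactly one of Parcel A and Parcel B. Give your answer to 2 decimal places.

|Parcel A∩Parcel B|: x∈[1,4], y∈[1,7] → 3·6 = 18.
|Parcel A △ Parcel B| = |Parcel A| + |Parcel B| − 2·|Parcel A∩Parcel B| = 21 + 42 − 36 = 27.00.

27.00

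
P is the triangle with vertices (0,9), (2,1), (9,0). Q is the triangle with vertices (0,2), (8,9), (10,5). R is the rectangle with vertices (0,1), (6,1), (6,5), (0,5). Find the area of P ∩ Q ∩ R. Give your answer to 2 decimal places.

5.03

The intersection is the polygon with vertices (3.429,5), (4,5), (5.385,3.615), (1.628,2.488), (1.436,3.256).
By the shoelace formula its area is 5.03.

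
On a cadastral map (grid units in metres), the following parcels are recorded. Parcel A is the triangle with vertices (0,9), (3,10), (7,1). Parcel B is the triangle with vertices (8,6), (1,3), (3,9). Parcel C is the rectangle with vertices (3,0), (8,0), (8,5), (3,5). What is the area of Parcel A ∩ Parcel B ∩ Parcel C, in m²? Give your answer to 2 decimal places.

0.70

The intersection is the polygon with vertices (4.091,4.325), (3.5,5), (5.222,5), (5.293,4.84).
By the shoelace formula its area is 0.70.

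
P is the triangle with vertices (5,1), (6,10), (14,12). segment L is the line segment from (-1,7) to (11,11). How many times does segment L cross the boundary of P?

1

The segment meets the boundary at (5.923,9.308).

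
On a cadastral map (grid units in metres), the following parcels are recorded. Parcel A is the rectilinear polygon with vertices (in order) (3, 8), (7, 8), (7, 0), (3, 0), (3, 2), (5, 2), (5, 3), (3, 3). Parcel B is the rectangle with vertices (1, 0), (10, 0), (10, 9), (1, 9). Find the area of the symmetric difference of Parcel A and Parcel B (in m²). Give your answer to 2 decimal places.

51.00

|Parcel A| = 30, |Parcel B| = 81, |Parcel A∩Parcel B| = 30.
|Parcel A △ Parcel B| = |Parcel A| + |Parcel B| − 2·|Parcel A∩Parcel B| = 30 + 81 − 60 = 51.00.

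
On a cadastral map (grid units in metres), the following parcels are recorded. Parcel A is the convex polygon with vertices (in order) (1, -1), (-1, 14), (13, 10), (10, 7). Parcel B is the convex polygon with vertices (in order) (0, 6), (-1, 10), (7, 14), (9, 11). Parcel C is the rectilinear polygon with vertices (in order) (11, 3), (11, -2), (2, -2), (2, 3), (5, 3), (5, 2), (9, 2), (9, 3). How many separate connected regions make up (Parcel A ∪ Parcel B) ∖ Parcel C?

1

(Parcel A ∪ Parcel B) ∖ Parcel C is a single connected region.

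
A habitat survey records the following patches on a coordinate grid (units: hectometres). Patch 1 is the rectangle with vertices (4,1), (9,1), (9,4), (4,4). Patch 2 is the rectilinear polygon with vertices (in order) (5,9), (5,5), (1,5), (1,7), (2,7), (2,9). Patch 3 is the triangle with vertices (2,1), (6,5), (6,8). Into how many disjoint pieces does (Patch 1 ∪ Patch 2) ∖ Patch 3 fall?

2

(Patch 1 ∪ Patch 2) ∖ Patch 3 splits into 2 disjoint pieces (area 14.5, area 13.5536).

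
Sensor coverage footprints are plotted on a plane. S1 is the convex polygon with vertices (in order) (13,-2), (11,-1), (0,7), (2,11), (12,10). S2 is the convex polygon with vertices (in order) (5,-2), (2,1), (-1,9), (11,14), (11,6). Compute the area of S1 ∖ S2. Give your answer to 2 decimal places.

|S1| = 97, |S1∩S2| = 67.3383.
|S1 ∖ S2| = |S1| − |S1∩S2| = 97 − 67.3383 = 29.66.

29.66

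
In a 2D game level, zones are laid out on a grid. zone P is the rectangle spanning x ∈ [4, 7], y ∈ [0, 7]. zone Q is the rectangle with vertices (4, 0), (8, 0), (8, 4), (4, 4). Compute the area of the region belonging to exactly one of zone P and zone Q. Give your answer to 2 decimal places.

|zone P∩zone Q|: x∈[4,7], y∈[0,4] → 3·4 = 12.
|zone P △ zone Q| = |zone P| + |zone Q| − 2·|zone P∩zone Q| = 21 + 16 − 24 = 13.00.

13.00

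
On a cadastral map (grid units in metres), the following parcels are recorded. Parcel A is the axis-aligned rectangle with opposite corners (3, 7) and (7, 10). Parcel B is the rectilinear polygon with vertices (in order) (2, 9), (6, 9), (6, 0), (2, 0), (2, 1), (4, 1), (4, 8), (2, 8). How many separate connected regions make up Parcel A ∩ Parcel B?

Parcel A ∩ Parcel B is a single connected region.

1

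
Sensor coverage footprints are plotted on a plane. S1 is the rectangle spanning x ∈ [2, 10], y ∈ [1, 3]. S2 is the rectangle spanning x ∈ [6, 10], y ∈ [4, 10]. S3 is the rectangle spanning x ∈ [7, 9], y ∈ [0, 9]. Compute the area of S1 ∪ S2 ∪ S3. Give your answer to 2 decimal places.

44.00

By inclusion–exclusion:
Individual areas: |S1| = 16, |S2| = 24, |S3| = 18.
|S1∩S2| = 0 (no overlap).
|S1∩S3|: x∈[7,9], y∈[1,3] → 2·2 = 4.
|S2∩S3|: x∈[7,9], y∈[4,9] → 2·5 = 10.
|S1∩S2∩S3| = 0.
|S1 ∪ S2 ∪ S3| = 58 − 14 + 0 = 44.00.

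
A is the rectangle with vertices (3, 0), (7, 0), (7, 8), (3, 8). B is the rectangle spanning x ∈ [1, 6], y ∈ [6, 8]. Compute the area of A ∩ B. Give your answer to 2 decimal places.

|A∩B|: x∈[3,6], y∈[6,8] → 3·2 = 6.

6.00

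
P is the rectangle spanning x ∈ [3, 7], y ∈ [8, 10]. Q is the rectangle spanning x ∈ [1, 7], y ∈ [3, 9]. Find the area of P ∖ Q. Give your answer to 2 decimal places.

|P∩Q|: x∈[3,7], y∈[8,9] → 4·1 = 4.
|P| = 8.
|P ∖ Q| = |P| − |P∩Q| = 8 − 4 = 4.00.

4.00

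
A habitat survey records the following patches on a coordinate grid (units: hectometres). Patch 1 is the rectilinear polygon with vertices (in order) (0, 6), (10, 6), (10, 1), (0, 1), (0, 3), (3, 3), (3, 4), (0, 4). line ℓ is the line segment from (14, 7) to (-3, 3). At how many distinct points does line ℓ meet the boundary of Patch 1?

2

The segment meets the boundary at (1.25,4), (9.75,6).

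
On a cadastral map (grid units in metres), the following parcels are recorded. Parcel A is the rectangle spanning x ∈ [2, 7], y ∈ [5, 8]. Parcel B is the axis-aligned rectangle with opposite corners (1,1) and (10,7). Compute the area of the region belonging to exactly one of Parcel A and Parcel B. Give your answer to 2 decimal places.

|Parcel A∩Parcel B|: x∈[2,7], y∈[5,7] → 5·2 = 10.
|Parcel A △ Parcel B| = |Parcel A| + |Parcel B| − 2·|Parcel A∩Parcel B| = 15 + 54 − 20 = 49.00.

49.00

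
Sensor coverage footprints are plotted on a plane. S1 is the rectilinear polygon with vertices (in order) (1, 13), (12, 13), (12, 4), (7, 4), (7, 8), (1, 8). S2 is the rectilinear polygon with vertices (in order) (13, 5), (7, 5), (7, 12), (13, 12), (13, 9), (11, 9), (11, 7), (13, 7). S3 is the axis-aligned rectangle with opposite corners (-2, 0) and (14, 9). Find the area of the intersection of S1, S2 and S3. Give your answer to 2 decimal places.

18.00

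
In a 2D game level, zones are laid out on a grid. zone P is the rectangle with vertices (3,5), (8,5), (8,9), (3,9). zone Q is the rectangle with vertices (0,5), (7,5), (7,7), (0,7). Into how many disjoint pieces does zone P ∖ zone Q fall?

zone P ∖ zone Q is a single connected region.

1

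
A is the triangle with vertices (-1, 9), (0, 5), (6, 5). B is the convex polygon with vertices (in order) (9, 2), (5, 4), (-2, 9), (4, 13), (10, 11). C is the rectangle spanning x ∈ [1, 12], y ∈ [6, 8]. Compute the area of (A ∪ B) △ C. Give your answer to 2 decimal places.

67.41

|A ∪ B| = 79.6348.
|(A ∪ B) ∩ C| = 17.1111.
|(A ∪ B) △ C| = 79.6348 + 22 − 34.2222 = 67.41.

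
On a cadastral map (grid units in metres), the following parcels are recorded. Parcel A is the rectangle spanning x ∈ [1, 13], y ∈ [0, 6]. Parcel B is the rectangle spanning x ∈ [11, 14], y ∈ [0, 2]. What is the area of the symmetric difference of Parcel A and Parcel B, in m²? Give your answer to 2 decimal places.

|Parcel A∩Parcel B|: x∈[11,13], y∈[0,2] → 2·2 = 4.
|Parcel A △ Parcel B| = |Parcel A| + |Parcel B| − 2·|Parcel A∩Parcel B| = 72 + 6 − 8 = 70.00.

70.00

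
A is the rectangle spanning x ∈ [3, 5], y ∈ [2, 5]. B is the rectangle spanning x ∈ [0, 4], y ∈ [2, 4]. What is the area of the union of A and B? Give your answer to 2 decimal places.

12.00

By inclusion–exclusion:
Individual areas: |A| = 6, |B| = 8.
|A∩B|: x∈[3,4], y∈[2,4] → 1·2 = 2.
|A ∪ B| = 14 − 2 = 12.00.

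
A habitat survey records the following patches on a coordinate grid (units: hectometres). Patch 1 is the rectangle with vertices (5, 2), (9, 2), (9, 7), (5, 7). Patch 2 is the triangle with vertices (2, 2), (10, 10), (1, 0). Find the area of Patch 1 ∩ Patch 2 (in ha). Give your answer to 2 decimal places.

The intersection is the polygon with vertices (7.3,7), (5,4.444), (5,5), (7,7).
By the shoelace formula its area is 0.94.

0.94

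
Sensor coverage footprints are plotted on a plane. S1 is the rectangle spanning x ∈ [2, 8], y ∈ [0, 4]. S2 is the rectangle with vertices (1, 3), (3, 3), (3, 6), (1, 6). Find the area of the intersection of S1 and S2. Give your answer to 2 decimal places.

1.00

|S1∩S2|: x∈[2,3], y∈[3,4] → 1·1 = 1.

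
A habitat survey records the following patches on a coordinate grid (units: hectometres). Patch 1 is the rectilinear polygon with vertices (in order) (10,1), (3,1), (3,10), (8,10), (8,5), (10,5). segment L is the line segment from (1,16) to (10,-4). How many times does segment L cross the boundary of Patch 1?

2

The segment meets the boundary at (7.75,1), (3.7,10).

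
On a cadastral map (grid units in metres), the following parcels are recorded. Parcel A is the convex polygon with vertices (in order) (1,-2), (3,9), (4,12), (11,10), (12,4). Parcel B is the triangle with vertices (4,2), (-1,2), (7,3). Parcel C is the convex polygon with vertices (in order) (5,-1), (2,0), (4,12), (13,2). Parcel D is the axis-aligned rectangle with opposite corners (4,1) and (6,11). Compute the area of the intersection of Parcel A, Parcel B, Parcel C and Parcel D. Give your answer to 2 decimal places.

0.83

The intersection is the polygon with vertices (4,2), (4,2.625), (6,2.875), (6,2.667).
By the shoelace formula its area is 0.83.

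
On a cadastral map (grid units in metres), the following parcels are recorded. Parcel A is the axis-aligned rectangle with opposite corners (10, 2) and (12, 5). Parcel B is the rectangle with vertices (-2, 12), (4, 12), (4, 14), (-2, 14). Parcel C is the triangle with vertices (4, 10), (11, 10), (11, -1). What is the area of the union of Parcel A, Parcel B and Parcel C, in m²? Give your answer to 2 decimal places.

53.50

By inclusion–exclusion:
Individual areas: |Parcel A| = 6, |Parcel B| = 12, |Parcel C| = 38.5.
|Parcel A∩Parcel B| = 0 (no overlap).
|Parcel A∩Parcel C| = 3.
|Parcel B∩Parcel C| = 0.
|Parcel A∩Parcel B∩Parcel C| = 0.
|Parcel A ∪ Parcel B ∪ Parcel C| = 56.5 − 3 + 0 = 53.50.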